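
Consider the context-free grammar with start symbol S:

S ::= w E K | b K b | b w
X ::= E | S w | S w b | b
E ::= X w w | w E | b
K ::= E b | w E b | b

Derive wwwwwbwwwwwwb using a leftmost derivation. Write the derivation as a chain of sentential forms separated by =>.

S => wEK   [S ::= w E K]
wEK => wwEK   [E ::= w E]
wwEK => wwwEK   [E ::= w E]
wwwEK => wwwXwwK   [E ::= X w w]
wwwXwwK => wwwEwwK   [X ::= E]
wwwEwwK => wwwXwwwwK   [E ::= X w w]
wwwXwwwwK => wwwEwwwwK   [X ::= E]
wwwEwwwwK => wwwwEwwwwK   [E ::= w E]
wwwwEwwwwK => wwwwwEwwwwK   [E ::= w E]
wwwwwEwwwwK => wwwwwXwwwwwwK   [E ::= X w w]
wwwwwXwwwwwwK => wwwwwbwwwwwwK   [X ::= b]
wwwwwbwwwwwwK => wwwwwbwwwwwwb   [K ::= b]

S => wEK => wwEK => wwwEK => wwwXwwK => wwwEwwK => wwwXwwwwK => wwwEwwwwK => wwwwEwwwwK => wwwwwEwwwwK => wwwwwXwwwwwwK => wwwwwbwwwwwwK => wwwwwbwwwwwwb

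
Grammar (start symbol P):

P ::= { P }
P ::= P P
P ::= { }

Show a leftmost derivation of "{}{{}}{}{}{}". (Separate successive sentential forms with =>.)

P=>PP=>PPP=>PPPP=>PPPPP=>{}PPPP=>{}{P}PPP=>{}{{}}PPP=>{}{{}}{}PP=>{}{{}}{}{}P=>{}{{}}{}{}{}

P => PP   [P ::= P P]
PP => PPP   [P ::= P P]
PPP => PPPP   [P ::= P P]
PPPP => PPPPP   [P ::= P P]
PPPPP => {}PPPP   [P ::= { }]
{}PPPP => {}{P}PPP   [P ::= { P }]
{}{P}PPP => {}{{}}PPP   [P ::= { }]
{}{{}}PPP => {}{{}}{}PP   [P ::= { }]
{}{{}}{}PP => {}{{}}{}{}P   [P ::= { }]
{}{{}}{}{}P => {}{{}}{}{}{}   [P ::= { }]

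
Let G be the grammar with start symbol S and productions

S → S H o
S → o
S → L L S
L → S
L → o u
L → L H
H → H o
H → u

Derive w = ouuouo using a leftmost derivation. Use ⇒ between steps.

S ⇒ LLS ⇒ LHLS ⇒ LHHLS ⇒ SHHLS ⇒ oHHLS ⇒ ouHLS ⇒ ouuLS ⇒ ouuouS ⇒ ouuouo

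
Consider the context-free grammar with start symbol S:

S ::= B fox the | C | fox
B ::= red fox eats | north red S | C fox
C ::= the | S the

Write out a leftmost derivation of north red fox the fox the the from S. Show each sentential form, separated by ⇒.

S ⇒ C ⇒ S the ⇒ B fox the the ⇒ north red S fox the the ⇒ north red C fox the the ⇒ north red S the fox the the ⇒ north red fox the fox the the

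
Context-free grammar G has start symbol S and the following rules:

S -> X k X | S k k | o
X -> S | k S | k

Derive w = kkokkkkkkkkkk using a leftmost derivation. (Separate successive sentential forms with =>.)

S => Skk => XkXkk => kSkXkk => kSkkkXkk => kXkXkkkXkk => kSkXkkkXkk => kXkXkXkkkXkk => kkSkXkXkkkXkk => kkokXkXkkkXkk => kkokkkXkkkXkk => kkokkkkkkkXkk => kkokkkkkkkkkk

S => Skk   [S -> S k k]
Skk => XkXkk   [S -> X k X]
XkXkk => kSkXkk   [X -> k S]
kSkXkk => kSkkkXkk   [S -> S k k]
kSkkkXkk => kXkXkkkXkk   [S -> X k X]
kXkXkkkXkk => kSkXkkkXkk   [X -> S]
kSkXkkkXkk => kXkXkXkkkXkk   [S -> X k X]
kXkXkXkkkXkk => kkSkXkXkkkXkk   [X -> k S]
kkSkXkXkkkXkk => kkokXkXkkkXkk   [S -> o]
kkokXkXkkkXkk => kkokkkXkkkXkk   [X -> k]
kkokkkXkkkXkk => kkokkkkkkkXkk   [X -> k]
kkokkkkkkkXkk => kkokkkkkkkkkk   [X -> k]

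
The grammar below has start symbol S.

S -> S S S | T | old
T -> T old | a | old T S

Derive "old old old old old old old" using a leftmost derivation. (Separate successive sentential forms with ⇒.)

S ⇒ S S S   [S -> S S S]
S S S ⇒ S S S S S   [S -> S S S]
S S S S S ⇒ S S S S S S S   [S -> S S S]
S S S S S S S ⇒ old S S S S S S   [S -> old]
old S S S S S S ⇒ old old S S S S S   [S -> old]
old old S S S S S ⇒ old old old S S S S   [S -> old]
old old old S S S S ⇒ old old old old S S S   [S -> old]
old old old old S S S ⇒ old old old old old S S   [S -> old]
old old old old old S S ⇒ old old old old old old S   [S -> old]
old old old old old old S ⇒ old old old old old old old   [S -> old]

S ⇒ S S S ⇒ S S S S S ⇒ S S S S S S S ⇒ old S S S S S S ⇒ old old S S S S S ⇒ old old old S S S S ⇒ old old old old S S S ⇒ old old old old old S S ⇒ old old old old old old S ⇒ old old old old old old old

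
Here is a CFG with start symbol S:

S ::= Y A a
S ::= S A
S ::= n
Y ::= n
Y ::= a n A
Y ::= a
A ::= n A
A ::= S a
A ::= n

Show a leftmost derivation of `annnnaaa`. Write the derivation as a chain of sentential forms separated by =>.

S=>YAa=>aAa=>anAa=>annAa=>annSaa=>annYAaaa=>annnAaaa=>annnnaaa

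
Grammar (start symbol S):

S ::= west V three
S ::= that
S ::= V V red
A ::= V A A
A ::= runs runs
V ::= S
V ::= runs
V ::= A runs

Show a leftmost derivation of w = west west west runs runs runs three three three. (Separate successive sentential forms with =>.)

S => west V three => west S three => west west V three three => west west S three three => west west west V three three three => west west west A runs three three three => west west west runs runs runs three three three

S => west V three   [S ::= west V three]
west V three => west S three   [V ::= S]
west S three => west west V three three   [S ::= west V three]
west west V three three => west west S three three   [V ::= S]
west west S three three => west west west V three three three   [S ::= west V three]
west west west V three three three => west west west A runs three three three   [V ::= A runs]
west west west A runs three three three => west west west runs runs runs three three three   [A ::= runs runs]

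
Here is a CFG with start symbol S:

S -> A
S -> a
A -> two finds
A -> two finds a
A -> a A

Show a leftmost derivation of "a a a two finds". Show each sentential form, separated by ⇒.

S ⇒ A ⇒ a A ⇒ a a A ⇒ a a a A ⇒ a a a two finds

S ⇒ A   [S -> A]
A ⇒ a A   [A -> a A]
a A ⇒ a a A   [A -> a A]
a a A ⇒ a a a A   [A -> a A]
a a a A ⇒ a a a two finds   [A -> two finds]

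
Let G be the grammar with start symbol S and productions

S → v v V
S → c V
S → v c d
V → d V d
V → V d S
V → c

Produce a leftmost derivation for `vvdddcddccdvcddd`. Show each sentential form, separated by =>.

S => vvV => vvdVd => vvddVdd => vvddVdSdd => vvddVdSdSdd => vvdddVddSdSdd => vvdddcddSdSdd => vvdddcddcVdSdd => vvdddcddccdSdd => vvdddcddccdvcddd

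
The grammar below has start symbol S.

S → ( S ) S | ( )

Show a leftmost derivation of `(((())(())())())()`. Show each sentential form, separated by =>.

S => (S)S   [S → ( S ) S]
(S)S => ((S)S)S   [S → ( S ) S]
((S)S)S => (((S)S)S)S   [S → ( S ) S]
(((S)S)S)S => (((())S)S)S   [S → ( )]
(((())S)S)S => (((())(S)S)S)S   [S → ( S ) S]
(((())(S)S)S)S => (((())(())S)S)S   [S → ( )]
(((())(())S)S)S => (((())(())())S)S   [S → ( )]
(((())(())())S)S => (((())(())())())S   [S → ( )]
(((())(())())())S => (((())(())())())()   [S → ( )]

S => (S)S => ((S)S)S => (((S)S)S)S => (((())S)S)S => (((())(S)S)S)S => (((())(())S)S)S => (((())(())())S)S => (((())(())())())S => (((())(())())())()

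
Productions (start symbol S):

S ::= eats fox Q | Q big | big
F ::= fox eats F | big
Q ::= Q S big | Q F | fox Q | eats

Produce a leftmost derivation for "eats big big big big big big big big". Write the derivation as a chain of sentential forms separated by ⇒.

S ⇒ Q big ⇒ Q S big big ⇒ Q F S big big ⇒ Q S big F S big big ⇒ Q S big S big F S big big ⇒ eats S big S big F S big big ⇒ eats big big S big F S big big ⇒ eats big big big big F S big big ⇒ eats big big big big big S big big ⇒ eats big big big big big big big big

S ⇒ Q big   [S ::= Q big]
Q big ⇒ Q S big big   [Q ::= Q S big]
Q S big big ⇒ Q F S big big   [Q ::= Q F]
Q F S big big ⇒ Q S big F S big big   [Q ::= Q S big]
Q S big F S big big ⇒ Q S big S big F S big big   [Q ::= Q S big]
Q S big S big F S big big ⇒ eats S big S big F S big big   [Q ::= eats]
eats S big S big F S big big ⇒ eats big big S big F S big big   [S ::= big]
eats big big S big F S big big ⇒ eats big big big big F S big big   [S ::= big]
eats big big big big F S big big ⇒ eats big big big big big S big big   [F ::= big]
eats big big big big big S big big ⇒ eats big big big big big big big big   [S ::= big]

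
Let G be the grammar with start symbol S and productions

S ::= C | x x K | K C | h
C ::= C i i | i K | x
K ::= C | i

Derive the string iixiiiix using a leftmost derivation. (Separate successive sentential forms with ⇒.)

S ⇒ KC ⇒ CC ⇒ CiiC ⇒ iKiiC ⇒ iCiiC ⇒ iCiiiiC ⇒ iiKiiiiC ⇒ iiCiiiiC ⇒ iixiiiiC ⇒ iixiiiix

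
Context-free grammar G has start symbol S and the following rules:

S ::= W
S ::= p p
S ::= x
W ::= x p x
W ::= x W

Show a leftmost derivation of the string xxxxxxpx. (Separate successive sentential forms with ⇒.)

S ⇒ W   [S ::= W]
W ⇒ xW   [W ::= x W]
xW ⇒ xxW   [W ::= x W]
xxW ⇒ xxxW   [W ::= x W]
xxxW ⇒ xxxxW   [W ::= x W]
xxxxW ⇒ xxxxxW   [W ::= x W]
xxxxxW ⇒ xxxxxxpx   [W ::= x p x]

S ⇒ W ⇒ xW ⇒ xxW ⇒ xxxW ⇒ xxxxW ⇒ xxxxxW ⇒ xxxxxxpx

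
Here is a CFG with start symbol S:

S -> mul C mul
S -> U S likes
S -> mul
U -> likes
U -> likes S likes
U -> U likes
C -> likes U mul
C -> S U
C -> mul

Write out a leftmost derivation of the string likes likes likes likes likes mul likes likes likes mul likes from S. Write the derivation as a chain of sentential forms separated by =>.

S => U S likes => likes S likes S likes => likes U S likes likes S likes => likes U likes S likes likes S likes => likes U likes likes S likes likes S likes => likes likes likes likes S likes likes S likes => likes likes likes likes U S likes likes likes S likes => likes likes likes likes likes S likes likes likes S likes => likes likes likes likes likes mul likes likes likes S likes => likes likes likes likes likes mul likes likes likes mul likes

S => U S likes   [S -> U S likes]
U S likes => likes S likes S likes   [U -> likes S likes]
likes S likes S likes => likes U S likes likes S likes   [S -> U S likes]
likes U S likes likes S likes => likes U likes S likes likes S likes   [U -> U likes]
likes U likes S likes likes S likes => likes U likes likes S likes likes S likes   [U -> U likes]
likes U likes likes S likes likes S likes => likes likes likes likes S likes likes S likes   [U -> likes]
likes likes likes likes S likes likes S likes => likes likes likes likes U S likes likes likes S likes   [S -> U S likes]
likes likes likes likes U S likes likes likes S likes => likes likes likes likes likes S likes likes likes S likes   [U -> likes]
likes likes likes likes likes S likes likes likes S likes => likes likes likes likes likes mul likes likes likes S likes   [S -> mul]
likes likes likes likes likes mul likes likes likes S likes => likes likes likes likes likes mul likes likes likes mul likes   [S -> mul]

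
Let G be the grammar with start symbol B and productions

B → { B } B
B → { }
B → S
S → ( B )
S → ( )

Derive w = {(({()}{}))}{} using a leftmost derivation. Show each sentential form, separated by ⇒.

B ⇒ {B}B   [B → { B } B]
{B}B ⇒ {S}B   [B → S]
{S}B ⇒ {(B)}B   [S → ( B )]
{(B)}B ⇒ {(S)}B   [B → S]
{(S)}B ⇒ {((B))}B   [S → ( B )]
{((B))}B ⇒ {(({B}B))}B   [B → { B } B]
{(({B}B))}B ⇒ {(({S}B))}B   [B → S]
{(({S}B))}B ⇒ {(({()}B))}B   [S → ( )]
{(({()}B))}B ⇒ {(({()}{}))}B   [B → { }]
{(({()}{}))}B ⇒ {(({()}{}))}{}   [B → { }]

B ⇒ {B}B ⇒ {S}B ⇒ {(B)}B ⇒ {(S)}B ⇒ {((B))}B ⇒ {(({B}B))}B ⇒ {(({S}B))}B ⇒ {(({()}B))}B ⇒ {(({()}{}))}B ⇒ {(({()}{}))}{}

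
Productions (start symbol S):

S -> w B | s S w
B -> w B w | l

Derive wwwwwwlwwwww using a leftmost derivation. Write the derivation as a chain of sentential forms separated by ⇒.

S⇒wB⇒wwBw⇒wwwBww⇒wwwwBwww⇒wwwwwBwwww⇒wwwwwwBwwwww⇒wwwwwwlwwwww

S ⇒ wB   [S -> w B]
wB ⇒ wwBw   [B -> w B w]
wwBw ⇒ wwwBww   [B -> w B w]
wwwBww ⇒ wwwwBwww   [B -> w B w]
wwwwBwww ⇒ wwwwwBwwww   [B -> w B w]
wwwwwBwwww ⇒ wwwwwwBwwwww   [B -> w B w]
wwwwwwBwwwww ⇒ wwwwwwlwwwww   [B -> l]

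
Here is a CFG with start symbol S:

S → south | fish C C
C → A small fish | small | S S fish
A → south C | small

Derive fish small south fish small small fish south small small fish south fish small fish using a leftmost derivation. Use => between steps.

S => fish C C => fish small C => fish small A small fish => fish small south C small fish => fish small south S S fish small fish => fish small south fish C C S fish small fish => fish small south fish A small fish C S fish small fish => fish small south fish small small fish C S fish small fish => fish small south fish small small fish A small fish S fish small fish => fish small south fish small small fish south C small fish S fish small fish => fish small south fish small small fish south small small fish S fish small fish => fish small south fish small small fish south small small fish south fish small fish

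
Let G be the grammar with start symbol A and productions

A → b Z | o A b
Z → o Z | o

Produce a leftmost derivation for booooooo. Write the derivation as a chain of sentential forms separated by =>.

A => bZ => boZ => booZ => boooZ => booooZ => boooooZ => booooooZ => booooooo

A => bZ   [A → b Z]
bZ => boZ   [Z → o Z]
boZ => booZ   [Z → o Z]
booZ => boooZ   [Z → o Z]
boooZ => booooZ   [Z → o Z]
booooZ => boooooZ   [Z → o Z]
boooooZ => booooooZ   [Z → o Z]
booooooZ => booooooo   [Z → o]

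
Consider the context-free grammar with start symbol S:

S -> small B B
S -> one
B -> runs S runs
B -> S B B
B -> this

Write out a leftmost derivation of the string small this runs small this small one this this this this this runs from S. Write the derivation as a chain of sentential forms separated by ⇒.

S ⇒ small B B   [S -> small B B]
small B B ⇒ small this B   [B -> this]
small this B ⇒ small this runs S runs   [B -> runs S runs]
small this runs S runs ⇒ small this runs small B B runs   [S -> small B B]
small this runs small B B runs ⇒ small this runs small this B runs   [B -> this]
small this runs small this B runs ⇒ small this runs small this S B B runs   [B -> S B B]
small this runs small this S B B runs ⇒ small this runs small this small B B B B runs   [S -> small B B]
small this runs small this small B B B B runs ⇒ small this runs small this small S B B B B B runs   [B -> S B B]
small this runs small this small S B B B B B runs ⇒ small this runs small this small one B B B B B runs   [S -> one]
small this runs small this small one B B B B B runs ⇒ small this runs small this small one this B B B B runs   [B -> this]
small this runs small this small one this B B B B runs ⇒ small this runs small this small one this this B B B runs   [B -> this]
small this runs small this small one this this B B B runs ⇒ small this runs small this small one this this this B B runs   [B -> this]
small this runs small this small one this this this B B runs ⇒ small this runs small this small one this this this this B runs   [B -> this]
small this runs small this small one this this this this B runs ⇒ small this runs small this small one this this this this this runs   [B -> this]

S ⇒ small B B ⇒ small this B ⇒ small this runs S runs ⇒ small this runs small B B runs ⇒ small this runs small this B runs ⇒ small this runs small this S B B runs ⇒ small this runs small this small B B B B runs ⇒ small this runs small this small S B B B B B runs ⇒ small this runs small this small one B B B B B runs ⇒ small this runs small this small one this B B B B runs ⇒ small this runs small this small one this this B B B runs ⇒ small this runs small this small one this this this B B runs ⇒ small this runs small this small one this this this this B runs ⇒ small this runs small this small one this this this this this runs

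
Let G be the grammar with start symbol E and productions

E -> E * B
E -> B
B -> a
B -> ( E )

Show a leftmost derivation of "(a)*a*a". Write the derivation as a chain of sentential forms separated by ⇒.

E ⇒ E*B ⇒ E*B*B ⇒ B*B*B ⇒ (E)*B*B ⇒ (B)*B*B ⇒ (a)*B*B ⇒ (a)*a*B ⇒ (a)*a*a

E ⇒ E*B   [E -> E * B]
E*B ⇒ E*B*B   [E -> E * B]
E*B*B ⇒ B*B*B   [E -> B]
B*B*B ⇒ (E)*B*B   [B -> ( E )]
(E)*B*B ⇒ (B)*B*B   [E -> B]
(B)*B*B ⇒ (a)*B*B   [B -> a]
(a)*B*B ⇒ (a)*a*B   [B -> a]
(a)*a*B ⇒ (a)*a*a   [B -> a]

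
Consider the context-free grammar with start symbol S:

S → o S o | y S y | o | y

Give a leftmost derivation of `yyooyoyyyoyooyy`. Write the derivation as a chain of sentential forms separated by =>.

S => ySy   [S → y S y]
ySy => yySyy   [S → y S y]
yySyy => yyoSoyy   [S → o S o]
yyoSoyy => yyooSooyy   [S → o S o]
yyooSooyy => yyooySyooyy   [S → y S y]
yyooySyooyy => yyooyoSoyooyy   [S → o S o]
yyooyoSoyooyy => yyooyoySyoyooyy   [S → y S y]
yyooyoySyoyooyy => yyooyoyyyoyooyy   [S → y]

S => ySy => yySyy => yyoSoyy => yyooSooyy => yyooySyooyy => yyooyoSoyooyy => yyooyoySyoyooyy => yyooyoyyyoyooyy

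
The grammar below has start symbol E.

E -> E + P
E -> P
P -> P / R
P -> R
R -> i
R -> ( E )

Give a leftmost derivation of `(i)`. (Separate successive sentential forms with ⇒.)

E ⇒ P   [E -> P]
P ⇒ R   [P -> R]
R ⇒ (E)   [R -> ( E )]
(E) ⇒ (P)   [E -> P]
(P) ⇒ (R)   [P -> R]
(R) ⇒ (i)   [R -> i]

E ⇒ P ⇒ R ⇒ (E) ⇒ (P) ⇒ (R) ⇒ (i)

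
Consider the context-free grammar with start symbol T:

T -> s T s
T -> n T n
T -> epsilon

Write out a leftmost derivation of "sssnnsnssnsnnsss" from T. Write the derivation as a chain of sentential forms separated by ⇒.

T ⇒ sTs   [T -> s T s]
sTs ⇒ ssTss   [T -> s T s]
ssTss ⇒ sssTsss   [T -> s T s]
sssTsss ⇒ sssnTnsss   [T -> n T n]
sssnTnsss ⇒ sssnnTnnsss   [T -> n T n]
sssnnTnnsss ⇒ sssnnsTsnnsss   [T -> s T s]
sssnnsTsnnsss ⇒ sssnnsnTnsnnsss   [T -> n T n]
sssnnsnTnsnnsss ⇒ sssnnsnsTsnsnnsss   [T -> s T s]
sssnnsnsTsnsnnsss ⇒ sssnnsnssnsnnsss   [T -> epsilon]

T ⇒ sTs ⇒ ssTss ⇒ sssTsss ⇒ sssnTnsss ⇒ sssnnTnnsss ⇒ sssnnsTsnnsss ⇒ sssnnsnTnsnnsss ⇒ sssnnsnsTsnsnnsss ⇒ sssnnsnssnsnnsss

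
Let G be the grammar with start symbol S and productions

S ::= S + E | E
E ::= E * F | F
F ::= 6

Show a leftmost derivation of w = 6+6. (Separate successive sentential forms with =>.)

S=>S+E=>E+E=>F+E=>6+E=>6+F=>6+6

S => S+E   [S ::= S + E]
S+E => E+E   [S ::= E]
E+E => F+E   [E ::= F]
F+E => 6+E   [F ::= 6]
6+E => 6+F   [E ::= F]
6+F => 6+6   [F ::= 6]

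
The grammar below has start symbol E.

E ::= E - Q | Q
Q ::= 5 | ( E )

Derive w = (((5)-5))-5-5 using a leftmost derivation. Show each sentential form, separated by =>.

E => E-Q   [E ::= E - Q]
E-Q => E-Q-Q   [E ::= E - Q]
E-Q-Q => Q-Q-Q   [E ::= Q]
Q-Q-Q => (E)-Q-Q   [Q ::= ( E )]
(E)-Q-Q => (Q)-Q-Q   [E ::= Q]
(Q)-Q-Q => ((E))-Q-Q   [Q ::= ( E )]
((E))-Q-Q => ((E-Q))-Q-Q   [E ::= E - Q]
((E-Q))-Q-Q => ((Q-Q))-Q-Q   [E ::= Q]
((Q-Q))-Q-Q => (((E)-Q))-Q-Q   [Q ::= ( E )]
(((E)-Q))-Q-Q => (((Q)-Q))-Q-Q   [E ::= Q]
(((Q)-Q))-Q-Q => (((5)-Q))-Q-Q   [Q ::= 5]
(((5)-Q))-Q-Q => (((5)-5))-Q-Q   [Q ::= 5]
(((5)-5))-Q-Q => (((5)-5))-5-Q   [Q ::= 5]
(((5)-5))-5-Q => (((5)-5))-5-5   [Q ::= 5]

E => E-Q => E-Q-Q => Q-Q-Q => (E)-Q-Q => (Q)-Q-Q => ((E))-Q-Q => ((E-Q))-Q-Q => ((Q-Q))-Q-Q => (((E)-Q))-Q-Q => (((Q)-Q))-Q-Q => (((5)-Q))-Q-Q => (((5)-5))-Q-Q => (((5)-5))-5-Q => (((5)-5))-5-5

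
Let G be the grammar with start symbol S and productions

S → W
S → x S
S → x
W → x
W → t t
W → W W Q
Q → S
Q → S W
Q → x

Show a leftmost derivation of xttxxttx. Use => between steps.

S=>xS=>xW=>xWWQ=>xWWQWQ=>xttWQWQ=>xttxQWQ=>xttxxWQ=>xttxxttQ=>xttxxttx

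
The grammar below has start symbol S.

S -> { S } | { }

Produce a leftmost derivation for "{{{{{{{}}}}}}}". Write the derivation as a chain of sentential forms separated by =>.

S=>{S}=>{{S}}=>{{{S}}}=>{{{{S}}}}=>{{{{{S}}}}}=>{{{{{{S}}}}}}=>{{{{{{{}}}}}}}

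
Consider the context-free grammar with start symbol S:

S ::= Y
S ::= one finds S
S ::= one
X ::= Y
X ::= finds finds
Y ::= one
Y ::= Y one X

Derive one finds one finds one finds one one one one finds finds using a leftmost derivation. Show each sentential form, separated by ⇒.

S ⇒ one finds S ⇒ one finds one finds S ⇒ one finds one finds one finds S ⇒ one finds one finds one finds Y ⇒ one finds one finds one finds Y one X ⇒ one finds one finds one finds one one X ⇒ one finds one finds one finds one one Y ⇒ one finds one finds one finds one one Y one X ⇒ one finds one finds one finds one one one one X ⇒ one finds one finds one finds one one one one finds finds

S ⇒ one finds S   [S ::= one finds S]
one finds S ⇒ one finds one finds S   [S ::= one finds S]
one finds one finds S ⇒ one finds one finds one finds S   [S ::= one finds S]
one finds one finds one finds S ⇒ one finds one finds one finds Y   [S ::= Y]
one finds one finds one finds Y ⇒ one finds one finds one finds Y one X   [Y ::= Y one X]
one finds one finds one finds Y one X ⇒ one finds one finds one finds one one X   [Y ::= one]
one finds one finds one finds one one X ⇒ one finds one finds one finds one one Y   [X ::= Y]
one finds one finds one finds one one Y ⇒ one finds one finds one finds one one Y one X   [Y ::= Y one X]
one finds one finds one finds one one Y one X ⇒ one finds one finds one finds one one one one X   [Y ::= one]
one finds one finds one finds one one one one X ⇒ one finds one finds one finds one one one one finds finds   [X ::= finds finds]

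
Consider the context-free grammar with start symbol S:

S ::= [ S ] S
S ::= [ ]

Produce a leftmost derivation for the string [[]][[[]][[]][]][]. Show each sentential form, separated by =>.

S => [S]S   [S ::= [ S ] S]
[S]S => [[]]S   [S ::= [ ]]
[[]]S => [[]][S]S   [S ::= [ S ] S]
[[]][S]S => [[]][[S]S]S   [S ::= [ S ] S]
[[]][[S]S]S => [[]][[[]]S]S   [S ::= [ ]]
[[]][[[]]S]S => [[]][[[]][S]S]S   [S ::= [ S ] S]
[[]][[[]][S]S]S => [[]][[[]][[]]S]S   [S ::= [ ]]
[[]][[[]][[]]S]S => [[]][[[]][[]][]]S   [S ::= [ ]]
[[]][[[]][[]][]]S => [[]][[[]][[]][]][]   [S ::= [ ]]

S => [S]S => [[]]S => [[]][S]S => [[]][[S]S]S => [[]][[[]]S]S => [[]][[[]][S]S]S => [[]][[[]][[]]S]S => [[]][[[]][[]][]]S => [[]][[[]][[]][]][]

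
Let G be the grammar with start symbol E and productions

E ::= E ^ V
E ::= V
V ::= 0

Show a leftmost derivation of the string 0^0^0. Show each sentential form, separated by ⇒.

E⇒E^V⇒E^V^V⇒V^V^V⇒0^V^V⇒0^0^V⇒0^0^0

E ⇒ E^V   [E ::= E ^ V]
E^V ⇒ E^V^V   [E ::= E ^ V]
E^V^V ⇒ V^V^V   [E ::= V]
V^V^V ⇒ 0^V^V   [V ::= 0]
0^V^V ⇒ 0^0^V   [V ::= 0]
0^0^V ⇒ 0^0^0   [V ::= 0]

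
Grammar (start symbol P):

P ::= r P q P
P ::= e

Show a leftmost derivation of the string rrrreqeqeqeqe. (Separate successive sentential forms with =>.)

P => rPqP   [P ::= r P q P]
rPqP => rrPqPqP   [P ::= r P q P]
rrPqPqP => rrrPqPqPqP   [P ::= r P q P]
rrrPqPqPqP => rrrrPqPqPqPqP   [P ::= r P q P]
rrrrPqPqPqPqP => rrrreqPqPqPqP   [P ::= e]
rrrreqPqPqPqP => rrrreqeqPqPqP   [P ::= e]
rrrreqeqPqPqP => rrrreqeqeqPqP   [P ::= e]
rrrreqeqeqPqP => rrrreqeqeqeqP   [P ::= e]
rrrreqeqeqeqP => rrrreqeqeqeqe   [P ::= e]

P=>rPqP=>rrPqPqP=>rrrPqPqPqP=>rrrrPqPqPqPqP=>rrrreqPqPqPqP=>rrrreqeqPqPqP=>rrrreqeqeqPqP=>rrrreqeqeqeqP=>rrrreqeqeqeqe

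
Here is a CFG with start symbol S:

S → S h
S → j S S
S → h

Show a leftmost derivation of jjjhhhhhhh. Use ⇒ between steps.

S⇒jSS⇒jjSSS⇒jjShSS⇒jjjSShSS⇒jjjShShSS⇒jjjShhShSS⇒jjjhhhShSS⇒jjjhhhhhSS⇒jjjhhhhhhS⇒jjjhhhhhhh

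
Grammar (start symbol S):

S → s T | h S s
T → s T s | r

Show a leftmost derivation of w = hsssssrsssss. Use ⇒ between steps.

S ⇒ hSs   [S → h S s]
hSs ⇒ hsTs   [S → s T]
hsTs ⇒ hssTss   [T → s T s]
hssTss ⇒ hsssTsss   [T → s T s]
hsssTsss ⇒ hssssTssss   [T → s T s]
hssssTssss ⇒ hsssssTsssss   [T → s T s]
hsssssTsssss ⇒ hsssssrsssss   [T → r]

S ⇒ hSs ⇒ hsTs ⇒ hssTss ⇒ hsssTsss ⇒ hssssTssss ⇒ hsssssTsssss ⇒ hsssssrsssss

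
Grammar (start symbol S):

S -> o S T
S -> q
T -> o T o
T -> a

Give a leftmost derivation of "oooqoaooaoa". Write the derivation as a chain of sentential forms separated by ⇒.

S ⇒ oST ⇒ ooSTT ⇒ oooSTTT ⇒ oooqTTT ⇒ oooqoToTT ⇒ oooqoaoTT ⇒ oooqoaooToT ⇒ oooqoaooaoT ⇒ oooqoaooaoa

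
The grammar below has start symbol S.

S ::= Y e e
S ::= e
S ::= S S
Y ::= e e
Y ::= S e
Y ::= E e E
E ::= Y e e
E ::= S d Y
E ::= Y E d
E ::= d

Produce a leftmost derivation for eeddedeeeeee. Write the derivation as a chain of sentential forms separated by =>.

S => Yee   [S ::= Y e e]
Yee => Seee   [Y ::= S e]
Seee => SSeee   [S ::= S S]
SSeee => YeeSeee   [S ::= Y e e]
YeeSeee => EeEeeSeee   [Y ::= E e E]
EeEeeSeee => YEdeEeeSeee   [E ::= Y E d]
YEdeEeeSeee => eeEdeEeeSeee   [Y ::= e e]
eeEdeEeeSeee => eeddeEeeSeee   [E ::= d]
eeddeEeeSeee => eeddedeeSeee   [E ::= d]
eeddedeeSeee => eeddedeeeeee   [S ::= e]

S => Yee => Seee => SSeee => YeeSeee => EeEeeSeee => YEdeEeeSeee => eeEdeEeeSeee => eeddeEeeSeee => eeddedeeSeee => eeddedeeeeee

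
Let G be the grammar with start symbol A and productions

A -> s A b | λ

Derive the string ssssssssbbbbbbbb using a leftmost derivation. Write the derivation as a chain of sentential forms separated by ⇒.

A ⇒ sAb ⇒ ssAbb ⇒ sssAbbb ⇒ ssssAbbbb ⇒ sssssAbbbbb ⇒ ssssssAbbbbbb ⇒ sssssssAbbbbbbb ⇒ ssssssssAbbbbbbbb ⇒ ssssssssbbbbbbbb

A ⇒ sAb   [A -> s A b]
sAb ⇒ ssAbb   [A -> s A b]
ssAbb ⇒ sssAbbb   [A -> s A b]
sssAbbb ⇒ ssssAbbbb   [A -> s A b]
ssssAbbbb ⇒ sssssAbbbbb   [A -> s A b]
sssssAbbbbb ⇒ ssssssAbbbbbb   [A -> s A b]
ssssssAbbbbbb ⇒ sssssssAbbbbbbb   [A -> s A b]
sssssssAbbbbbbb ⇒ ssssssssAbbbbbbbb   [A -> s A b]
ssssssssAbbbbbbbb ⇒ ssssssssbbbbbbbb   [A -> λ]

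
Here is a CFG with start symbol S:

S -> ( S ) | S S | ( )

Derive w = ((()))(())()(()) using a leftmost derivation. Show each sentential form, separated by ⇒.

S ⇒ SS ⇒ SSS ⇒ (S)SS ⇒ ((S))SS ⇒ ((()))SS ⇒ ((()))SSS ⇒ ((()))(S)SS ⇒ ((()))(())SS ⇒ ((()))(())()S ⇒ ((()))(())()(S) ⇒ ((()))(())()(())

S ⇒ SS   [S -> S S]
SS ⇒ SSS   [S -> S S]
SSS ⇒ (S)SS   [S -> ( S )]
(S)SS ⇒ ((S))SS   [S -> ( S )]
((S))SS ⇒ ((()))SS   [S -> ( )]
((()))SS ⇒ ((()))SSS   [S -> S S]
((()))SSS ⇒ ((()))(S)SS   [S -> ( S )]
((()))(S)SS ⇒ ((()))(())SS   [S -> ( )]
((()))(())SS ⇒ ((()))(())()S   [S -> ( )]
((()))(())()S ⇒ ((()))(())()(S)   [S -> ( S )]
((()))(())()(S) ⇒ ((()))(())()(())   [S -> ( )]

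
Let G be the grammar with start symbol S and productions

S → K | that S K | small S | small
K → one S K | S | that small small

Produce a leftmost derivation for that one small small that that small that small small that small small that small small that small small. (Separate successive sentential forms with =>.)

S => that S K => that K K => that one S K K => that one small S K K => that one small small S K K => that one small small that S K K K => that one small small that that S K K K K => that one small small that that small K K K K => that one small small that that small that small small K K K => that one small small that that small that small small that small small K K => that one small small that that small that small small that small small that small small K => that one small small that that small that small small that small small that small small that small small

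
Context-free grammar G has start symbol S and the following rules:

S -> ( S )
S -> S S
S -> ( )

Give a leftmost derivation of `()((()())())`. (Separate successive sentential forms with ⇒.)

S ⇒ SS   [S -> S S]
SS ⇒ ()S   [S -> ( )]
()S ⇒ ()(S)   [S -> ( S )]
()(S) ⇒ ()(SS)   [S -> S S]
()(SS) ⇒ ()((S)S)   [S -> ( S )]
()((S)S) ⇒ ()((SS)S)   [S -> S S]
()((SS)S) ⇒ ()((()S)S)   [S -> ( )]
()((()S)S) ⇒ ()((()())S)   [S -> ( )]
()((()())S) ⇒ ()((()())())   [S -> ( )]

S ⇒ SS ⇒ ()S ⇒ ()(S) ⇒ ()(SS) ⇒ ()((S)S) ⇒ ()((SS)S) ⇒ ()((()S)S) ⇒ ()((()())S) ⇒ ()((()())())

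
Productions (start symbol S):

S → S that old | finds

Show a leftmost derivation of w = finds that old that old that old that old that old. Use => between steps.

S => S that old => S that old that old => S that old that old that old => S that old that old that old that old => S that old that old that old that old that old => finds that old that old that old that old that old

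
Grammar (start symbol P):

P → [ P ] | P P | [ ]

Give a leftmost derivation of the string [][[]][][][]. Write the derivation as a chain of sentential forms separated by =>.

P => PP => []P => []PP => []PPP => []PPPP => [][P]PPP => [][[]]PPP => [][[]][]PP => [][[]][][]P => [][[]][][][]

P => PP   [P → P P]
PP => []P   [P → [ ]]
[]P => []PP   [P → P P]
[]PP => []PPP   [P → P P]
[]PPP => []PPPP   [P → P P]
[]PPPP => [][P]PPP   [P → [ P ]]
[][P]PPP => [][[]]PPP   [P → [ ]]
[][[]]PPP => [][[]][]PP   [P → [ ]]
[][[]][]PP => [][[]][][]P   [P → [ ]]
[][[]][][]P => [][[]][][][]   [P → [ ]]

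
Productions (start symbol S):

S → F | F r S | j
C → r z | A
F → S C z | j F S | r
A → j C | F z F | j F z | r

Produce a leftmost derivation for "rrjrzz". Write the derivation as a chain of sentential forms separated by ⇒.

S ⇒ F   [S → F]
F ⇒ SCz   [F → S C z]
SCz ⇒ FrSCz   [S → F r S]
FrSCz ⇒ rrSCz   [F → r]
rrSCz ⇒ rrjCz   [S → j]
rrjCz ⇒ rrjrzz   [C → r z]

S⇒F⇒SCz⇒FrSCz⇒rrSCz⇒rrjCz⇒rrjrzz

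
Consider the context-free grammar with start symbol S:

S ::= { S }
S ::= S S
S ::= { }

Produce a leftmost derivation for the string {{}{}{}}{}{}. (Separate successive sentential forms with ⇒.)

S ⇒ SS ⇒ SSS ⇒ {S}SS ⇒ {SS}SS ⇒ {SSS}SS ⇒ {{}SS}SS ⇒ {{}{}S}SS ⇒ {{}{}{}}SS ⇒ {{}{}{}}{}S ⇒ {{}{}{}}{}{}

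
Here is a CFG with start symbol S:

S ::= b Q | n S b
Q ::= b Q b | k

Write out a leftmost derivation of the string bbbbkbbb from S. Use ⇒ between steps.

S ⇒ bQ ⇒ bbQb ⇒ bbbQbb ⇒ bbbbQbbb ⇒ bbbbkbbb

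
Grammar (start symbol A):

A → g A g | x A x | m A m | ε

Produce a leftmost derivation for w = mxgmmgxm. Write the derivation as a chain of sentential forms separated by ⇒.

A ⇒ mAm ⇒ mxAxm ⇒ mxgAgxm ⇒ mxgmAmgxm ⇒ mxgmmgxm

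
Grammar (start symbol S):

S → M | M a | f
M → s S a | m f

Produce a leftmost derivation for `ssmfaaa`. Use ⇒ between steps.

S ⇒ M ⇒ sSa ⇒ sMaa ⇒ ssSaaa ⇒ ssMaaa ⇒ ssmfaaa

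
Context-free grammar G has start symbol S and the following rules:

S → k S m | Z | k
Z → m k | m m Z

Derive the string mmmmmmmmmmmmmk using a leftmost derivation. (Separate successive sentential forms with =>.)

S => Z => mmZ => mmmmZ => mmmmmmZ => mmmmmmmmZ => mmmmmmmmmmZ => mmmmmmmmmmmmZ => mmmmmmmmmmmmmk

S => Z   [S → Z]
Z => mmZ   [Z → m m Z]
mmZ => mmmmZ   [Z → m m Z]
mmmmZ => mmmmmmZ   [Z → m m Z]
mmmmmmZ => mmmmmmmmZ   [Z → m m Z]
mmmmmmmmZ => mmmmmmmmmmZ   [Z → m m Z]
mmmmmmmmmmZ => mmmmmmmmmmmmZ   [Z → m m Z]
mmmmmmmmmmmmZ => mmmmmmmmmmmmmk   [Z → m k]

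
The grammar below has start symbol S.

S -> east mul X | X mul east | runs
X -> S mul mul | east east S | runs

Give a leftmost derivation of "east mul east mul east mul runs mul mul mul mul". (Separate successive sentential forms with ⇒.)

S ⇒ east mul X ⇒ east mul S mul mul ⇒ east mul east mul X mul mul ⇒ east mul east mul S mul mul mul mul ⇒ east mul east mul east mul X mul mul mul mul ⇒ east mul east mul east mul runs mul mul mul mul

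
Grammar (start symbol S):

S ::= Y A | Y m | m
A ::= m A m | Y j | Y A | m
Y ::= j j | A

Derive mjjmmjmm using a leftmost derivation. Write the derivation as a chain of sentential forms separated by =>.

S => YA   [S ::= Y A]
YA => AA   [Y ::= A]
AA => YAA   [A ::= Y A]
YAA => AAA   [Y ::= A]
AAA => YjAA   [A ::= Y j]
YjAA => AjAA   [Y ::= A]
AjAA => mAmjAA   [A ::= m A m]
mAmjAA => mYAmjAA   [A ::= Y A]
mYAmjAA => mjjAmjAA   [Y ::= j j]
mjjAmjAA => mjjmmjAA   [A ::= m]
mjjmmjAA => mjjmmjmA   [A ::= m]
mjjmmjmA => mjjmmjmm   [A ::= m]

S => YA => AA => YAA => AAA => YjAA => AjAA => mAmjAA => mYAmjAA => mjjAmjAA => mjjmmjAA => mjjmmjmA => mjjmmjmm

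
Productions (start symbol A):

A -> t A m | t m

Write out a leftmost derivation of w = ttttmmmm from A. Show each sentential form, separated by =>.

A => tAm   [A -> t A m]
tAm => ttAmm   [A -> t A m]
ttAmm => tttAmmm   [A -> t A m]
tttAmmm => ttttmmmm   [A -> t m]

A=>tAm=>ttAmm=>tttAmmm=>ttttmmmm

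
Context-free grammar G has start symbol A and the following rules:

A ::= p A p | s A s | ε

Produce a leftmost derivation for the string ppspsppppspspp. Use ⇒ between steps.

A⇒pAp⇒ppApp⇒ppsAspp⇒ppspApspp⇒ppspsAspspp⇒ppspspApspspp⇒ppspsppAppspspp⇒ppspsppppspspp

A ⇒ pAp   [A ::= p A p]
pAp ⇒ ppApp   [A ::= p A p]
ppApp ⇒ ppsAspp   [A ::= s A s]
ppsAspp ⇒ ppspApspp   [A ::= p A p]
ppspApspp ⇒ ppspsAspspp   [A ::= s A s]
ppspsAspspp ⇒ ppspspApspspp   [A ::= p A p]
ppspspApspspp ⇒ ppspsppAppspspp   [A ::= p A p]
ppspsppAppspspp ⇒ ppspsppppspspp   [A ::= ε]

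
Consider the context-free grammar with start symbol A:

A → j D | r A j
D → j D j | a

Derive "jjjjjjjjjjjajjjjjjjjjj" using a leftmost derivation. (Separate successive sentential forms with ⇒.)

A ⇒ jD   [A → j D]
jD ⇒ jjDj   [D → j D j]
jjDj ⇒ jjjDjj   [D → j D j]
jjjDjj ⇒ jjjjDjjj   [D → j D j]
jjjjDjjj ⇒ jjjjjDjjjj   [D → j D j]
jjjjjDjjjj ⇒ jjjjjjDjjjjj   [D → j D j]
jjjjjjDjjjjj ⇒ jjjjjjjDjjjjjj   [D → j D j]
jjjjjjjDjjjjjj ⇒ jjjjjjjjDjjjjjjj   [D → j D j]
jjjjjjjjDjjjjjjj ⇒ jjjjjjjjjDjjjjjjjj   [D → j D j]
jjjjjjjjjDjjjjjjjj ⇒ jjjjjjjjjjDjjjjjjjjj   [D → j D j]
jjjjjjjjjjDjjjjjjjjj ⇒ jjjjjjjjjjjDjjjjjjjjjj   [D → j D j]
jjjjjjjjjjjDjjjjjjjjjj ⇒ jjjjjjjjjjjajjjjjjjjjj   [D → a]

A⇒jD⇒jjDj⇒jjjDjj⇒jjjjDjjj⇒jjjjjDjjjj⇒jjjjjjDjjjjj⇒jjjjjjjDjjjjjj⇒jjjjjjjjDjjjjjjj⇒jjjjjjjjjDjjjjjjjj⇒jjjjjjjjjjDjjjjjjjjj⇒jjjjjjjjjjjDjjjjjjjjjj⇒jjjjjjjjjjjajjjjjjjjjj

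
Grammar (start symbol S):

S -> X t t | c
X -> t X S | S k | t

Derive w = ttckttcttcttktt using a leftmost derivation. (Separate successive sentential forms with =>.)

S => Xtt => Sktt => Xttktt => tXSttktt => ttXSSttktt => ttSkSSttktt => ttckSSttktt => ttckXttSttktt => ttcktXSttSttktt => ttckttSttSttktt => ttckttcttSttktt => ttckttcttcttktt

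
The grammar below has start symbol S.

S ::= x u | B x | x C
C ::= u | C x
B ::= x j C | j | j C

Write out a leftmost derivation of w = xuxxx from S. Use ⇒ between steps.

S ⇒ xC ⇒ xCx ⇒ xCxx ⇒ xCxxx ⇒ xuxxx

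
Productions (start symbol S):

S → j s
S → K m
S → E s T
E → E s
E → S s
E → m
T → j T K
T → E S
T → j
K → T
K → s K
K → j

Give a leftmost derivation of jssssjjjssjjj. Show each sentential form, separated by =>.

S => EsT => SssT => EsTssT => EssTssT => SsssTssT => jssssTssT => jssssjTKssT => jssssjjKssT => jssssjjjssT => jssssjjjssjTK => jssssjjjssjjK => jssssjjjssjjj

S => EsT   [S → E s T]
EsT => SssT   [E → S s]
SssT => EsTssT   [S → E s T]
EsTssT => EssTssT   [E → E s]
EssTssT => SsssTssT   [E → S s]
SsssTssT => jssssTssT   [S → j s]
jssssTssT => jssssjTKssT   [T → j T K]
jssssjTKssT => jssssjjKssT   [T → j]
jssssjjKssT => jssssjjjssT   [K → j]
jssssjjjssT => jssssjjjssjTK   [T → j T K]
jssssjjjssjTK => jssssjjjssjjK   [T → j]
jssssjjjssjjK => jssssjjjssjjj   [K → j]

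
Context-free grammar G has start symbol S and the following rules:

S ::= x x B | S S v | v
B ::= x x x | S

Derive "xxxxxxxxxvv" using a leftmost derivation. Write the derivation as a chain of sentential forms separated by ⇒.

S ⇒ SSv ⇒ xxBSv ⇒ xxSSv ⇒ xxxxBSv ⇒ xxxxSSv ⇒ xxxxxxBSv ⇒ xxxxxxxxxSv ⇒ xxxxxxxxxvv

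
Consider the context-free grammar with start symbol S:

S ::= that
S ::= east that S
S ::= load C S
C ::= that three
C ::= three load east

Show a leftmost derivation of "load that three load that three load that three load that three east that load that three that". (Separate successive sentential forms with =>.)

S => load C S   [S ::= load C S]
load C S => load that three S   [C ::= that three]
load that three S => load that three load C S   [S ::= load C S]
load that three load C S => load that three load that three S   [C ::= that three]
load that three load that three S => load that three load that three load C S   [S ::= load C S]
load that three load that three load C S => load that three load that three load that three S   [C ::= that three]
load that three load that three load that three S => load that three load that three load that three load C S   [S ::= load C S]
load that three load that three load that three load C S => load that three load that three load that three load that three S   [C ::= that three]
load that three load that three load that three load that three S => load that three load that three load that three load that three east that S   [S ::= east that S]
load that three load that three load that three load that three east that S => load that three load that three load that three load that three east that load C S   [S ::= load C S]
load that three load that three load that three load that three east that load C S => load that three load that three load that three load that three east that load that three S   [C ::= that three]
load that three load that three load that three load that three east that load that three S => load that three load that three load that three load that three east that load that three that   [S ::= that]

S => load C S => load that three S => load that three load C S => load that three load that three S => load that three load that three load C S => load that three load that three load that three S => load that three load that three load that three load C S => load that three load that three load that three load that three S => load that three load that three load that three load that three east that S => load that three load that three load that three load that three east that load C S => load that three load that three load that three load that three east that load that three S => load that three load that three load that three load that three east that load that three that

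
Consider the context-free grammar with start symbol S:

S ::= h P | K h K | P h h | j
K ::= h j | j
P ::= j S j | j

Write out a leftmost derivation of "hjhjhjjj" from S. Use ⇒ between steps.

S ⇒ hP   [S ::= h P]
hP ⇒ hjSj   [P ::= j S j]
hjSj ⇒ hjhPj   [S ::= h P]
hjhPj ⇒ hjhjSjj   [P ::= j S j]
hjhjSjj ⇒ hjhjhPjj   [S ::= h P]
hjhjhPjj ⇒ hjhjhjjj   [P ::= j]

S ⇒ hP ⇒ hjSj ⇒ hjhPj ⇒ hjhjSjj ⇒ hjhjhPjj ⇒ hjhjhjjj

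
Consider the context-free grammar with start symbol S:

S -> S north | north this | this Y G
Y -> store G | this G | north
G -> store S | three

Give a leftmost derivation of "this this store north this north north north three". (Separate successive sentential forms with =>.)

S => this Y G => this this G G => this this store S G => this this store S north G => this this store S north north G => this this store S north north north G => this this store north this north north north G => this this store north this north north north three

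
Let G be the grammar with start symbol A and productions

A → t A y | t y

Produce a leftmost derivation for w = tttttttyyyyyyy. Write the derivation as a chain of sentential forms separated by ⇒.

A ⇒ tAy   [A → t A y]
tAy ⇒ ttAyy   [A → t A y]
ttAyy ⇒ tttAyyy   [A → t A y]
tttAyyy ⇒ ttttAyyyy   [A → t A y]
ttttAyyyy ⇒ tttttAyyyyy   [A → t A y]
tttttAyyyyy ⇒ ttttttAyyyyyy   [A → t A y]
ttttttAyyyyyy ⇒ tttttttyyyyyyy   [A → t y]

A⇒tAy⇒ttAyy⇒tttAyyy⇒ttttAyyyy⇒tttttAyyyyy⇒ttttttAyyyyyy⇒tttttttyyyyyyy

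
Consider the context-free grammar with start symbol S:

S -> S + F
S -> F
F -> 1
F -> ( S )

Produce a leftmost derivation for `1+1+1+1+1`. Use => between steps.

S=>S+F=>S+F+F=>S+F+F+F=>S+F+F+F+F=>F+F+F+F+F=>1+F+F+F+F=>1+1+F+F+F=>1+1+1+F+F=>1+1+1+1+F=>1+1+1+1+1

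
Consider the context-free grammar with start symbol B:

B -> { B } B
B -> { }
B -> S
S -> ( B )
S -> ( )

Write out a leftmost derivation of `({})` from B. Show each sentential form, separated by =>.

B => S   [B -> S]
S => (B)   [S -> ( B )]
(B) => ({})   [B -> { }]

B=>S=>(B)=>({})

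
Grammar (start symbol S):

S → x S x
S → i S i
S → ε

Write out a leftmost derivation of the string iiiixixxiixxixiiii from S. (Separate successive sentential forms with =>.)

S => iSi   [S → i S i]
iSi => iiSii   [S → i S i]
iiSii => iiiSiii   [S → i S i]
iiiSiii => iiiiSiiii   [S → i S i]
iiiiSiiii => iiiixSxiiii   [S → x S x]
iiiixSxiiii => iiiixiSixiiii   [S → i S i]
iiiixiSixiiii => iiiixixSxixiiii   [S → x S x]
iiiixixSxixiiii => iiiixixxSxxixiiii   [S → x S x]
iiiixixxSxxixiiii => iiiixixxiSixxixiiii   [S → i S i]
iiiixixxiSixxixiiii => iiiixixxiixxixiiii   [S → ε]

S => iSi => iiSii => iiiSiii => iiiiSiiii => iiiixSxiiii => iiiixiSixiiii => iiiixixSxixiiii => iiiixixxSxxixiiii => iiiixixxiSixxixiiii => iiiixixxiixxixiiii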